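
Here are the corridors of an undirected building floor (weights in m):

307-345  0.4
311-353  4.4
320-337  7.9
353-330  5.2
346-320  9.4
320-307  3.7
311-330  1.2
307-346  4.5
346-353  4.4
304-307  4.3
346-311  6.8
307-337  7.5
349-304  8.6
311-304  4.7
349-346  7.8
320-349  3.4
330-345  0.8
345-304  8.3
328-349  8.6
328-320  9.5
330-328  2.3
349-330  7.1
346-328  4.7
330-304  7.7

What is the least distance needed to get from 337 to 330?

Settle nodes by increasing distance from 337:
337: 0
307: 7.5  (via 337)
320: 7.9  (via 337)
345: 7.9  (via 307)
330: 8.7  (via 345)
Shortest route: 337–307–345–330 = 8.7 m.

8.7 m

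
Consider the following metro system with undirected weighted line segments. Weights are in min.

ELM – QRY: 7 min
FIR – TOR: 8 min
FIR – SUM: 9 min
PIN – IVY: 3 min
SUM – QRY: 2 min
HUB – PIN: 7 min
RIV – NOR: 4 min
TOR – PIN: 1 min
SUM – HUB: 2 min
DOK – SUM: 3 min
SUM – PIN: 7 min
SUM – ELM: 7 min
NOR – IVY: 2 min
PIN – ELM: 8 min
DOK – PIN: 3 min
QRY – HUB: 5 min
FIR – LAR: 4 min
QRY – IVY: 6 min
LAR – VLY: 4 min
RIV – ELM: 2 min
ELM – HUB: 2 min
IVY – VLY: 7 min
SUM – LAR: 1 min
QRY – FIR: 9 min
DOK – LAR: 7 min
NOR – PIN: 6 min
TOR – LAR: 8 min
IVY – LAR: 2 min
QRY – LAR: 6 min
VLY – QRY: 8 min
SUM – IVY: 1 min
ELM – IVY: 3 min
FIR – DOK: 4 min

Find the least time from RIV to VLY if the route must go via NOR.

Best RIV to NOR: RIV → NOR costing 4
Shortest NOR→VLY: NOR → IVY → LAR → VLY = 8
Total via NOR: 4 + 8 = 12 min.

12 min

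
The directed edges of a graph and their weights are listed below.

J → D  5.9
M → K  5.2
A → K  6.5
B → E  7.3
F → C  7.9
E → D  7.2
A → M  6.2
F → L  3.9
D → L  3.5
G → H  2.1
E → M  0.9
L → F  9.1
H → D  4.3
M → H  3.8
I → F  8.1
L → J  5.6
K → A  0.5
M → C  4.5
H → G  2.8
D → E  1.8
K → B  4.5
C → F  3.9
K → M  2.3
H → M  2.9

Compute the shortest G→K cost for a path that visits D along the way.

14.3

Best G to D: G–H–D costing 6.4
Shortest D→K: D–E–M–K = 7.9
Total via D: 6.4 + 7.9 = 14.3.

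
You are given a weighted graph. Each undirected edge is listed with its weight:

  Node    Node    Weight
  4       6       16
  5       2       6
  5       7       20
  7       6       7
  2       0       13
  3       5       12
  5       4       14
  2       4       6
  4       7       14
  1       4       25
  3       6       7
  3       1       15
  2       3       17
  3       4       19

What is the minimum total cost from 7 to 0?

Candidate routes:
7 → 6 → 4 → 2 → 0: 7+16+6+13 = 42
7 → 4 → 2 → 0: 14+6+13 = 33
7 → 5 → 2 → 0: 20+6+13 = 39
7 → 6 → 3 → 2 → 0: 7+7+17+13 = 44
Cheapest is 7 → 4 → 2 → 0 at 33.

33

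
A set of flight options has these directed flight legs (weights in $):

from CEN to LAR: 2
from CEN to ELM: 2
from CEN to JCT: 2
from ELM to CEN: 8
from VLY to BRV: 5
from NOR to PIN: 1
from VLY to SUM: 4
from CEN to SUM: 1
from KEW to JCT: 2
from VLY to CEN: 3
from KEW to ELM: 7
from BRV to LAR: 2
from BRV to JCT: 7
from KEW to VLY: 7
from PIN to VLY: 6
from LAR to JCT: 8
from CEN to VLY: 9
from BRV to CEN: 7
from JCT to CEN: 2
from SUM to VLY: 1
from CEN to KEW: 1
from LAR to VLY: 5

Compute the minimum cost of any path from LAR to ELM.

Compare a few routes:
LAR–VLY–CEN–KEW–ELM: 5+3+1+7 = 16
LAR–JCT–CEN–ELM: 8+2+2 = 12
LAR–VLY–CEN–ELM: 5+3+2 = 10
Cheapest is LAR–VLY–CEN–ELM at $10.

$10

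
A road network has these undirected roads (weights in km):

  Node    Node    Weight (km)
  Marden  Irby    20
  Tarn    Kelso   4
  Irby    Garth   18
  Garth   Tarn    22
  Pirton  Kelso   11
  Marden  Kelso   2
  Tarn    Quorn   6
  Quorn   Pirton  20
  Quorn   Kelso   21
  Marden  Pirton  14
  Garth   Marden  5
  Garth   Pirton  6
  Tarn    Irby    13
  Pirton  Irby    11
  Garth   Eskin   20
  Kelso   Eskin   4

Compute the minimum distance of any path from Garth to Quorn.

17 km

Enumerating some paths:
Garth–Pirton–Kelso–Tarn–Quorn: 6+11+4+6 = 27
Garth–Marden–Kelso–Quorn: 5+2+21 = 28
Garth–Pirton–Quorn: 6+20 = 26
Garth–Marden–Kelso–Tarn–Quorn: 5+2+4+6 = 17
The minimum is 17 km via Garth–Marden–Kelso–Tarn–Quorn.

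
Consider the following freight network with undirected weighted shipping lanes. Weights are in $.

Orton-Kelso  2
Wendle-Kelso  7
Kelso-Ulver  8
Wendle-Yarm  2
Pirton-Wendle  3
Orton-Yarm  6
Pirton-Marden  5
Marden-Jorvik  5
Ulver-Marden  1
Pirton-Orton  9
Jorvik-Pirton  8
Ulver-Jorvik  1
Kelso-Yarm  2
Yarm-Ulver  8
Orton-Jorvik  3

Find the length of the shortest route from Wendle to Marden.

$8

Running Dijkstra from Wendle:
Wendle: 0
Yarm: 2  (via Wendle)
Pirton: 3  (via Wendle)
Kelso: 4  (via Yarm)
Orton: 6  (via Kelso)
Marden: 8  (via Pirton)
Shortest route: Wendle → Pirton → Marden = $8.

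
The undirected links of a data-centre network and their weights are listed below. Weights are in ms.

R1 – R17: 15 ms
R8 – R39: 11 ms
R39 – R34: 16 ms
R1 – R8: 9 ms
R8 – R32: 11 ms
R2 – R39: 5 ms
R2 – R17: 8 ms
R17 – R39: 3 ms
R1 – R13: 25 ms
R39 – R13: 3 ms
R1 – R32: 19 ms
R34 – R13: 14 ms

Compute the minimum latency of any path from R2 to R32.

Enumerating some paths:
R2–R39–R17–R1–R32: 5+3+15+19 = 42
R2–R39–R8–R32: 5+11+11 = 27
R2–R17–R39–R8–R32: 8+3+11+11 = 33
The minimum is 27 ms via R2–R39–R8–R32.

27 ms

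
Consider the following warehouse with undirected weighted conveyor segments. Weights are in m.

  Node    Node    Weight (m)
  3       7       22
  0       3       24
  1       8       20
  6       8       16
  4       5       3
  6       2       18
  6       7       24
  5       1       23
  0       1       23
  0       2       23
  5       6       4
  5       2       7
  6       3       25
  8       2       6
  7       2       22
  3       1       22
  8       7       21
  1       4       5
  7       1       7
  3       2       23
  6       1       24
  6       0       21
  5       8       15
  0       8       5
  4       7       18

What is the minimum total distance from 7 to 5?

Compare a few routes:
7–2–5: 22+7 = 29
7–4–5: 18+3 = 21
7–1–4–5: 7+5+3 = 15
7–6–5: 24+4 = 28
Cheapest is 7–1–4–5 at 15 m.

15 m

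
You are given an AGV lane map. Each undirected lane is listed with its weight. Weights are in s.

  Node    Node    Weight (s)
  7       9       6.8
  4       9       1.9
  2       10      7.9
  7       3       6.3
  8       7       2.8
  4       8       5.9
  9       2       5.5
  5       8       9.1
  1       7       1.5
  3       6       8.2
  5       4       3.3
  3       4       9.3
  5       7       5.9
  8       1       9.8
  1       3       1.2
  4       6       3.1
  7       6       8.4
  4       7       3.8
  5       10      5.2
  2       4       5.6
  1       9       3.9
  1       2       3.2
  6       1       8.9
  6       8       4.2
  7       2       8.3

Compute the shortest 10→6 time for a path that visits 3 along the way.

20.5 s

Best 10 to 3: 10–2–1–3 costing 12.3
Shortest 3→6: 3–6 = 8.2
Total via 3: 12.3 + 8.2 = 20.5 s.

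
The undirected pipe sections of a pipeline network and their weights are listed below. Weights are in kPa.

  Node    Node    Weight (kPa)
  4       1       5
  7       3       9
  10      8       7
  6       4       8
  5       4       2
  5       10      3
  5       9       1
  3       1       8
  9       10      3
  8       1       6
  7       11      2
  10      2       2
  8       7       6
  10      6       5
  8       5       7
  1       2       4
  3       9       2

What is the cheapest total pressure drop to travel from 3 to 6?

10 kPa

Compare a few routes:
3–9–5–10–6: 2+1+3+5 = 11
3–9–10–6: 2+3+5 = 10
3–9–5–4–6: 2+1+2+8 = 13
Cheapest is 3–9–10–6 at 10 kPa.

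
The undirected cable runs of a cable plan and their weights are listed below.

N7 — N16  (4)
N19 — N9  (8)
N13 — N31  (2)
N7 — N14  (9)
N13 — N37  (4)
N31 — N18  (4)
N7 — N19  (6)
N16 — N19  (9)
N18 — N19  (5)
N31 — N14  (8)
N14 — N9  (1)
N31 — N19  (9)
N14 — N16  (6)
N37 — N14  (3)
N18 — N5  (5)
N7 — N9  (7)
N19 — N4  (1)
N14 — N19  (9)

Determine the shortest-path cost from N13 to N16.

13

Running Dijkstra from N13:
N13: 0
N31: 2  (via N13)
N37: 4  (via N13)
N18: 6  (via N31)
N14: 7  (via N37)
N9: 8  (via N14)
N5: 11  (via N18)
N19: 11  (via N31)
N4: 12  (via N19)
N16: 13  (via N14)
Shortest route: N13–N37–N14–N16 = 13.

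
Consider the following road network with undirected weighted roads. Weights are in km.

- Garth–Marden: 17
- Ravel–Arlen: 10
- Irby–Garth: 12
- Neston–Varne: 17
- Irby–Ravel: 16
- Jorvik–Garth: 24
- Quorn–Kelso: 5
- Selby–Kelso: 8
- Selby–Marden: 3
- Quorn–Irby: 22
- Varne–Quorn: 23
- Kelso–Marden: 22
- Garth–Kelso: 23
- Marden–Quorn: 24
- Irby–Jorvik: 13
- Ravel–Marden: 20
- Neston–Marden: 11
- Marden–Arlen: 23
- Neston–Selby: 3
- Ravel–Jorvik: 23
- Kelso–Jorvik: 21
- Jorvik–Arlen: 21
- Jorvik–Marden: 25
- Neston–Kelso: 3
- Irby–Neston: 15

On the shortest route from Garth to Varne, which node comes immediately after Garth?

Enumerating some paths:
Garth–Marden–Selby–Neston–Varne: 17+3+3+17 = 40
Garth–Kelso–Neston–Varne: 23+3+17 = 43
Garth–Irby–Neston–Varne: 12+15+17 = 44
Garth–Marden–Neston–Varne: 17+11+17 = 45
The minimum is 40 km via Garth–Marden–Selby–Neston–Varne.
So from Garth the first move is to Marden.

Marden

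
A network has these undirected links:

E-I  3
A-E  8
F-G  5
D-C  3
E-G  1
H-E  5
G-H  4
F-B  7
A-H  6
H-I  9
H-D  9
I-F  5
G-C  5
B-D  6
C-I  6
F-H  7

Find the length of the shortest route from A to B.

Settle nodes by increasing distance from A:
A: 0
H: 6  (via A)
E: 8  (via A)
G: 9  (via E)
I: 11  (via E)
F: 13  (via H)
C: 14  (via G)
D: 15  (via H)
B: 20  (via F)
Shortest route: A → H → F → B = 20.

20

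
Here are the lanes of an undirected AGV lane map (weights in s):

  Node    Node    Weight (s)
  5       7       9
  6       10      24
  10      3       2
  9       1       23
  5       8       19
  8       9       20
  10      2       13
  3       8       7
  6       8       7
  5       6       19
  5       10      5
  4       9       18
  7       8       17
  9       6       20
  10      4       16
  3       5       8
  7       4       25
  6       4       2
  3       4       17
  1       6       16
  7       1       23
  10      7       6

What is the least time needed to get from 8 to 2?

22 s

Enumerating some paths:
8 → 3 → 10 → 2: 7+2+13 = 22
8 → 3 → 5 → 10 → 2: 7+8+5+13 = 33
The minimum is 22 s via 8 → 3 → 10 → 2.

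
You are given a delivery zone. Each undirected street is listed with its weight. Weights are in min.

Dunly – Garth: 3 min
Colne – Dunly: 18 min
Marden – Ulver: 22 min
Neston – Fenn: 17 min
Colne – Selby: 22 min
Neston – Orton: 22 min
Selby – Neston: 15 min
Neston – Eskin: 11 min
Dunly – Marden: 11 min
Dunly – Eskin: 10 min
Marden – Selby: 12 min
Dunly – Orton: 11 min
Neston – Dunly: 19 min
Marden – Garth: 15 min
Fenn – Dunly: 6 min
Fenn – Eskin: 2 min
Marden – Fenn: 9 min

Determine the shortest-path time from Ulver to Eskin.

Shortest distances from Ulver:
Ulver: 0
Marden: 22  (via Ulver)
Fenn: 31  (via Marden)
Dunly: 33  (via Marden)
Eskin: 33  (via Fenn)
Shortest route: Ulver–Marden–Fenn–Eskin = 33 min.

33 min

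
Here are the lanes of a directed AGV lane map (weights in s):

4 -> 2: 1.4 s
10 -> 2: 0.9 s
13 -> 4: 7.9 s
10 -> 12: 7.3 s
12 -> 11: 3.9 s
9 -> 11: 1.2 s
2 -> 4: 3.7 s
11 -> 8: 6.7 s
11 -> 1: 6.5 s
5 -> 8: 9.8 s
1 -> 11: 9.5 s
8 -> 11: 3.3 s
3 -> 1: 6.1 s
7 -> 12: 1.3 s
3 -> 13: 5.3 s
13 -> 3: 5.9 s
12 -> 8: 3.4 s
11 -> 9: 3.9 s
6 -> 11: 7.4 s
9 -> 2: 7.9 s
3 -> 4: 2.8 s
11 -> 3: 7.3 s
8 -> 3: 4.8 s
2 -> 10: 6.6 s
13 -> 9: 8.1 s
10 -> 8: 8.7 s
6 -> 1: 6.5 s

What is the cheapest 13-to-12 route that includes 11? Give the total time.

Best 13 to 11: 13–9–11 costing 9.3
Best 11 to 12: 11–3–4–2–10–12 costing 25.4
Total via 11: 9.3 + 25.4 = 34.7 s.

34.7 s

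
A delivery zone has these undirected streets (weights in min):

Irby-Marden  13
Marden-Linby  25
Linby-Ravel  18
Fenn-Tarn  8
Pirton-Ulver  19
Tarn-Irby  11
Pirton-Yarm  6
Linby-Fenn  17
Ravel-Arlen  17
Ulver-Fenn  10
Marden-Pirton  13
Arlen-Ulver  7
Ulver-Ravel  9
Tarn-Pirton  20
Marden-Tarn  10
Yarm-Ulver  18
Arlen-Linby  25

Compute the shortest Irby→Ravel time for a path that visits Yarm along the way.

59 min

Shortest Irby→Yarm: Irby → Marden → Pirton → Yarm = 32
Shortest Yarm→Ravel: Yarm → Ulver → Ravel = 27
Total via Yarm: 32 + 27 = 59 min.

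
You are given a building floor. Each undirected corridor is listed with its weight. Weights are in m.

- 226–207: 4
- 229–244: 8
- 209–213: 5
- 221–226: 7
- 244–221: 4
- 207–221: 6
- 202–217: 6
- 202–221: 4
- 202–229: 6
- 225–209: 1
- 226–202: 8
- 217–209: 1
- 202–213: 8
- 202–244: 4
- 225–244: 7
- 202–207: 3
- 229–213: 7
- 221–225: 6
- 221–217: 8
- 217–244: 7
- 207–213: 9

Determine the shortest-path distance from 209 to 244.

8 m

Candidate routes:
209 → 225 → 244: 1+7 = 8
209 → 217 → 202 → 244: 1+6+4 = 11
Cheapest is 209 → 225 → 244 at 8 m.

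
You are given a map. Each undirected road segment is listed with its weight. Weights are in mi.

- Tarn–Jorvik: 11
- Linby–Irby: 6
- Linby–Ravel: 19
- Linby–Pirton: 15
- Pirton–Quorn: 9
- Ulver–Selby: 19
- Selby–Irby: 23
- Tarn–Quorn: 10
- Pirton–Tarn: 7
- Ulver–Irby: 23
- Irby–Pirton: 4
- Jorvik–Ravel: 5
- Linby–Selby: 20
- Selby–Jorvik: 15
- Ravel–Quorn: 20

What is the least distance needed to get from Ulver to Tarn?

Settle nodes by increasing distance from Ulver:
Ulver: 0
Selby: 19  (via Ulver)
Irby: 23  (via Ulver)
Pirton: 27  (via Irby)
Linby: 29  (via Irby)
Tarn: 34  (via Pirton)
Shortest route: Ulver–Irby–Pirton–Tarn = 34 mi.

34 mi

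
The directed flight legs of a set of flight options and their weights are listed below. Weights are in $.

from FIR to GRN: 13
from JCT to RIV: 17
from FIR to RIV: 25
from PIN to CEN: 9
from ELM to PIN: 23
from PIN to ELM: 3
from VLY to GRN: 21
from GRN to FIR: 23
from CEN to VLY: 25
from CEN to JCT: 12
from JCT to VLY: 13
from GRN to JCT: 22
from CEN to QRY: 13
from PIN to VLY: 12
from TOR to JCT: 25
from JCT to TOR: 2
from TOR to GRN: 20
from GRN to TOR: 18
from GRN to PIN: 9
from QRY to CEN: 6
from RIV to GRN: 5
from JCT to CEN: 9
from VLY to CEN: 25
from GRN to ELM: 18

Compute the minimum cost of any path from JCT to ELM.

$34

Compare a few routes:
JCT - TOR - GRN - ELM: 2+20+18 = 40
JCT - TOR - GRN - PIN - ELM: 2+20+9+3 = 34
JCT - RIV - GRN - ELM: 17+5+18 = 40
JCT - VLY - GRN - PIN - ELM: 13+21+9+3 = 46
Cheapest is JCT - TOR - GRN - PIN - ELM at $34.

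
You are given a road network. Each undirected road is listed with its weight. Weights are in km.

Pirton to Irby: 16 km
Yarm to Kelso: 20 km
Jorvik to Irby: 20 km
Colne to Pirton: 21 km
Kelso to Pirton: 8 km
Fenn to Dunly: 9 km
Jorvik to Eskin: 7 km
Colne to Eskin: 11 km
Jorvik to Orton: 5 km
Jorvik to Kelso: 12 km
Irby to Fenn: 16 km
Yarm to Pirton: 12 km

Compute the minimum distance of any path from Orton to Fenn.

Running Dijkstra from Orton:
Orton: 0
Jorvik: 5  (via Orton)
Eskin: 12  (via Jorvik)
Kelso: 17  (via Jorvik)
Colne: 23  (via Eskin)
Irby: 25  (via Jorvik)
Pirton: 25  (via Kelso)
Yarm: 37  (via Kelso)
Fenn: 41  (via Irby)
Shortest route: Orton → Jorvik → Irby → Fenn = 41 km.

41 km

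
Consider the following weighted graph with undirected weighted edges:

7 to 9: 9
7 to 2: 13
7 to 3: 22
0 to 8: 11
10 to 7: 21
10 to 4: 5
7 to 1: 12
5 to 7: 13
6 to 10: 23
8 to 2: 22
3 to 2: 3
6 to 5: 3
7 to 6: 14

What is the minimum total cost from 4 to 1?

Running Dijkstra from 4:
4: 0
10: 5  (via 4)
7: 26  (via 10)
6: 28  (via 10)
5: 31  (via 6)
9: 35  (via 7)
1: 38  (via 7)
Shortest route: 4 → 10 → 7 → 1 = 38.

38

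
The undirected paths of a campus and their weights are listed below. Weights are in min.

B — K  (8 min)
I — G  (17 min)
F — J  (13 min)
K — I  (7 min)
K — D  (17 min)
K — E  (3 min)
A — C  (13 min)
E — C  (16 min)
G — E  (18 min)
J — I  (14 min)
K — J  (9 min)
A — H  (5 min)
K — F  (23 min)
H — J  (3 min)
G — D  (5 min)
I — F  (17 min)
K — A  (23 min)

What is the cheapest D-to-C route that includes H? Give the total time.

47 min

Shortest D→H: D → K → J → H = 29
Best H to C: H → A → C costing 18
Total via H: 29 + 18 = 47 min.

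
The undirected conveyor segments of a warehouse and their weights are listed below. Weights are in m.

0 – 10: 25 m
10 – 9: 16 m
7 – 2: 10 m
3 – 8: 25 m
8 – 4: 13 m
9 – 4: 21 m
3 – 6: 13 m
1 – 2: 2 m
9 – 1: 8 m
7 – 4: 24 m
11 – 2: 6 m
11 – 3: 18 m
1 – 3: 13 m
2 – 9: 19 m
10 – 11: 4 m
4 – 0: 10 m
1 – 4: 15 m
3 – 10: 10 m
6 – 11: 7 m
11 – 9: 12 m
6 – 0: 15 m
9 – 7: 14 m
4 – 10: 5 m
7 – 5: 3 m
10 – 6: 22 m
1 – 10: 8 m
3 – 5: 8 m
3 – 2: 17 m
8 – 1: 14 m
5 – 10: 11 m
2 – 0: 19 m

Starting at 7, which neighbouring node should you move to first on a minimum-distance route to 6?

Compare a few routes:
7 - 5 - 10 - 11 - 6: 3+11+4+7 = 25
7 - 2 - 11 - 6: 10+6+7 = 23
7 - 2 - 1 - 10 - 11 - 6: 10+2+8+4+7 = 31
7 - 5 - 3 - 6: 3+8+13 = 24
Cheapest is 7 - 2 - 11 - 6 at 23 m.
So from 7 the first move is to 2.

2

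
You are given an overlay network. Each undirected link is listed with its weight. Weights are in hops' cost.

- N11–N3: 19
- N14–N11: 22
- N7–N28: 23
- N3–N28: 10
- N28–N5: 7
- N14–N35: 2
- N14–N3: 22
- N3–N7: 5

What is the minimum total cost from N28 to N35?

34 hops' cost

Enumerating some paths:
N28 → N3 → N11 → N14 → N35: 10+19+22+2 = 53
N28 → N7 → N3 → N14 → N35: 23+5+22+2 = 52
N28 → N3 → N14 → N35: 10+22+2 = 34
The minimum is 34 hops' cost via N28 → N3 → N14 → N35.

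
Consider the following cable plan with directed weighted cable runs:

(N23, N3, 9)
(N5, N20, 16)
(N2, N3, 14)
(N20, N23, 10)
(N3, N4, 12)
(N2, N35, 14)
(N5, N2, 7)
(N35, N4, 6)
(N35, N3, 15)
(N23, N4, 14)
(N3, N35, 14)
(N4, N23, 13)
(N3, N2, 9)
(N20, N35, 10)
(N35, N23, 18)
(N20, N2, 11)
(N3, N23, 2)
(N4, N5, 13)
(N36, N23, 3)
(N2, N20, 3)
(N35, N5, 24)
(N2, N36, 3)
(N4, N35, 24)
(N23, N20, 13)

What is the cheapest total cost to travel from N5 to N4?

26

Candidate routes:
N5 → N2 → N35 → N4: 7+14+6 = 27
N5 → N2 → N20 → N35 → N4: 7+3+10+6 = 26
N5 → N2 → N36 → N23 → N4: 7+3+3+14 = 27
N5 → N20 → N35 → N4: 16+10+6 = 32
The minimum is 26 via N5 → N2 → N20 → N35 → N4.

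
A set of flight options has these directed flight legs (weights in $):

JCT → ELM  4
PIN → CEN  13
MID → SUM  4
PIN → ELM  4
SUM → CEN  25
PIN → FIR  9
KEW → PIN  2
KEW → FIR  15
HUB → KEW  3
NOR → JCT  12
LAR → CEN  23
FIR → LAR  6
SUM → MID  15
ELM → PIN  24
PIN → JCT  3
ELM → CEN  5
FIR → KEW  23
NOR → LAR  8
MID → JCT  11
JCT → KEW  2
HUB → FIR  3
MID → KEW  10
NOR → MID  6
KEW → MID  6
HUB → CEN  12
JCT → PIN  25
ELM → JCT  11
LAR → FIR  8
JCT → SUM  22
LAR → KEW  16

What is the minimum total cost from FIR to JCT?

$27

Enumerating some paths:
FIR → KEW → PIN → JCT: 23+2+3 = 28
FIR → LAR → KEW → PIN → ELM → JCT: 6+16+2+4+11 = 39
FIR → LAR → KEW → MID → JCT: 6+16+6+11 = 39
FIR → LAR → KEW → PIN → JCT: 6+16+2+3 = 27
The minimum is $27 via FIR → LAR → KEW → PIN → JCT.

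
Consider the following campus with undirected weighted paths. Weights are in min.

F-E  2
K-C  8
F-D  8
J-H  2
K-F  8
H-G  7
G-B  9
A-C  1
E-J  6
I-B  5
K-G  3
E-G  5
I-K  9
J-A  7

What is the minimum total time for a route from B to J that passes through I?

Best B to I: B–I costing 5
Best I to J: I–K–G–H–J costing 21
Total via I: 5 + 21 = 26 min.

26 min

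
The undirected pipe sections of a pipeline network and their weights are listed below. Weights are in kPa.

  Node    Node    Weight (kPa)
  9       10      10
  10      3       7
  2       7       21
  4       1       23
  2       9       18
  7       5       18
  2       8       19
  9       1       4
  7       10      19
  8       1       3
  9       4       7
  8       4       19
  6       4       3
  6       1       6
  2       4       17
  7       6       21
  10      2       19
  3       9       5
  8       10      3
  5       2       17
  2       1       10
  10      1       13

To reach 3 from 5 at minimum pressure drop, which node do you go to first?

Candidate routes:
5 - 2 - 1 - 8 - 10 - 3: 17+10+3+3+7 = 40
5 - 2 - 1 - 9 - 3: 17+10+4+5 = 36
5 - 2 - 9 - 3: 17+18+5 = 40
Cheapest is 5 - 2 - 1 - 9 - 3 at 36 kPa.
So from 5 the first move is to 2.

2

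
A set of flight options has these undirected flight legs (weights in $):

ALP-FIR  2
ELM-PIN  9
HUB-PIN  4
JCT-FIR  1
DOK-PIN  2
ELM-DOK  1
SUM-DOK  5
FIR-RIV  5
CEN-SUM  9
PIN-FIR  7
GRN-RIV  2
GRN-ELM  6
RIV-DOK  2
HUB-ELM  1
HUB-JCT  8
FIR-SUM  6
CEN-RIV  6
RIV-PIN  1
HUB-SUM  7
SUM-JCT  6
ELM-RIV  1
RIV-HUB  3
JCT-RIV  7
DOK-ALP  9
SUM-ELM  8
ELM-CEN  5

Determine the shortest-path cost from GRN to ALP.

$9

Shortest distances from GRN:
GRN: 0
RIV: 2  (via GRN)
PIN: 3  (via RIV)
ELM: 3  (via RIV)
DOK: 4  (via RIV)
HUB: 4  (via ELM)
FIR: 7  (via RIV)
JCT: 8  (via FIR)
CEN: 8  (via RIV)
SUM: 9  (via DOK)
ALP: 9  (via FIR)
Shortest route: GRN → RIV → FIR → ALP = $9.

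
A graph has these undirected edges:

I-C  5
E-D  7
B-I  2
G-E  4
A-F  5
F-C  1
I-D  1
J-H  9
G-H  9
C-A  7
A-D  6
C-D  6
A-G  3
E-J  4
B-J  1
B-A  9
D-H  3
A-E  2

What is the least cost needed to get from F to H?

Settle nodes by increasing distance from F:
F: 0
C: 1  (via F)
A: 5  (via F)
I: 6  (via C)
D: 7  (via C)
E: 7  (via A)
B: 8  (via I)
G: 8  (via A)
J: 9  (via B)
H: 10  (via D)
Shortest route: F–C–D–H = 10.

10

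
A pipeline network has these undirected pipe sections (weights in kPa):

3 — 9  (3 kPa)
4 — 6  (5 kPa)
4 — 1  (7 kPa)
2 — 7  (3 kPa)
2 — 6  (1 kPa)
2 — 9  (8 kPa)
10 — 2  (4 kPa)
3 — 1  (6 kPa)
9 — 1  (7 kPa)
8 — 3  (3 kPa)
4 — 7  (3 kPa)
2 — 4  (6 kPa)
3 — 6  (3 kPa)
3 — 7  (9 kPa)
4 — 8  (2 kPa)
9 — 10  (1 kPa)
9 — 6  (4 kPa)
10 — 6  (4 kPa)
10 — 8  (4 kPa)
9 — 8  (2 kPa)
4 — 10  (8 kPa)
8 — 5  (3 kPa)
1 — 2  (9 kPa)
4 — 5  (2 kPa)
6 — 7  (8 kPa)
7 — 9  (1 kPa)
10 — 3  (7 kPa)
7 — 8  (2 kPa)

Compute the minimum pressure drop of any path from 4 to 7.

3 kPa

Candidate routes:
4 - 8 - 7: 2+2 = 4
4 - 5 - 8 - 7: 2+3+2 = 7
4 - 8 - 9 - 7: 2+2+1 = 5
4 - 7: 3 = 3
Cheapest is 4 - 7 at 3 kPa.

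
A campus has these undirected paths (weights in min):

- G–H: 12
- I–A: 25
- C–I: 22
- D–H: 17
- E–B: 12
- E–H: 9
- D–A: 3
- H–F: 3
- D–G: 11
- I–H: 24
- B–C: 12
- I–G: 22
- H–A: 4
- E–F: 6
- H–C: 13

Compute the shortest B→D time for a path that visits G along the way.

44 min

Best B to G: B → E → H → G costing 33
Best G to D: G → D costing 11
Total via G: 33 + 11 = 44 min.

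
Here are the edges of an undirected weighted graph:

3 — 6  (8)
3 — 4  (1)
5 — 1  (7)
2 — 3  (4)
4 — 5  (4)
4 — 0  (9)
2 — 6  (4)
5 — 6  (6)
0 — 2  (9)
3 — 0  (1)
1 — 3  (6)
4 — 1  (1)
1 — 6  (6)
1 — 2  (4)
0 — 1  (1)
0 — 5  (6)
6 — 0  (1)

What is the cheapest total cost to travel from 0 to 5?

Candidate routes:
0 → 6 → 5: 1+6 = 7
0 → 5: 6 = 6
The minimum is 6 via 0 → 5.

6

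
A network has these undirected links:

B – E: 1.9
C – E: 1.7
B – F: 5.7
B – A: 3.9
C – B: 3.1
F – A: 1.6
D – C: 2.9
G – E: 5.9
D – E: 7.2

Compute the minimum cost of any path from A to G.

11.7

Candidate routes:
A → F → B → E → G: 1.6+5.7+1.9+5.9 = 15.1
A → B → C → E → G: 3.9+3.1+1.7+5.9 = 14.6
A → B → E → G: 3.9+1.9+5.9 = 11.7
Cheapest is A → B → E → G at 11.7.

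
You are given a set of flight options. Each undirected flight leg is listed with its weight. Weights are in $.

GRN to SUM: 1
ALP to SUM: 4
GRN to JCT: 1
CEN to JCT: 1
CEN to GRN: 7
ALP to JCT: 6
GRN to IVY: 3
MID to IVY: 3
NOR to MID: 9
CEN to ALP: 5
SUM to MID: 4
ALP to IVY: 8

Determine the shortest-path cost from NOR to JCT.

$15

Compare a few routes:
NOR → MID → SUM → GRN → JCT: 9+4+1+1 = 15
NOR → MID → SUM → GRN → CEN → JCT: 9+4+1+7+1 = 22
NOR → MID → SUM → ALP → JCT: 9+4+4+6 = 23
NOR → MID → IVY → GRN → JCT: 9+3+3+1 = 16
Cheapest is NOR → MID → SUM → GRN → JCT at $15.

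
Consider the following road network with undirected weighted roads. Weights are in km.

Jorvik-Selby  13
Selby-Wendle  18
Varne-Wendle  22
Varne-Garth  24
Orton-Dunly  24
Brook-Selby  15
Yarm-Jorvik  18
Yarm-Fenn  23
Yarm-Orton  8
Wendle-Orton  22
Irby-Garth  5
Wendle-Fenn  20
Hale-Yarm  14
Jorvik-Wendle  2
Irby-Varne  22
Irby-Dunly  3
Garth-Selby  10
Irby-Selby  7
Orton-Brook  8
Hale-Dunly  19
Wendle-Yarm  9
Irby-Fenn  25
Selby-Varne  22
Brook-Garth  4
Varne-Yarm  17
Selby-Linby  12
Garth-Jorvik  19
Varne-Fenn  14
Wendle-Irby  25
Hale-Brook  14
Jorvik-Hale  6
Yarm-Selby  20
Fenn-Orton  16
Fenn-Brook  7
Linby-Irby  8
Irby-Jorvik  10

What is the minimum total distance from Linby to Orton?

Settle nodes by increasing distance from Linby:
Linby: 0
Irby: 8  (via Linby)
Dunly: 11  (via Irby)
Selby: 12  (via Linby)
Garth: 13  (via Irby)
Brook: 17  (via Garth)
Jorvik: 18  (via Irby)
Wendle: 20  (via Jorvik)
Hale: 24  (via Jorvik)
Fenn: 24  (via Brook)
Orton: 25  (via Brook)
Shortest route: Linby–Irby–Garth–Brook–Orton = 25 km.

25 km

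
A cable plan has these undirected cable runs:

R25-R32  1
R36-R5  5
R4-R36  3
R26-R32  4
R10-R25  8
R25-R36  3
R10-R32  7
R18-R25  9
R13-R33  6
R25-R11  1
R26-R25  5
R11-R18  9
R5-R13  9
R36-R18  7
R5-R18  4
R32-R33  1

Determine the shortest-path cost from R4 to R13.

Shortest distances from R4:
R4: 0
R36: 3  (via R4)
R25: 6  (via R36)
R11: 7  (via R25)
R32: 7  (via R25)
R33: 8  (via R32)
R5: 8  (via R36)
R18: 10  (via R36)
R26: 11  (via R25)
R13: 14  (via R33)
Shortest route: R4–R36–R25–R32–R33–R13 = 14.

14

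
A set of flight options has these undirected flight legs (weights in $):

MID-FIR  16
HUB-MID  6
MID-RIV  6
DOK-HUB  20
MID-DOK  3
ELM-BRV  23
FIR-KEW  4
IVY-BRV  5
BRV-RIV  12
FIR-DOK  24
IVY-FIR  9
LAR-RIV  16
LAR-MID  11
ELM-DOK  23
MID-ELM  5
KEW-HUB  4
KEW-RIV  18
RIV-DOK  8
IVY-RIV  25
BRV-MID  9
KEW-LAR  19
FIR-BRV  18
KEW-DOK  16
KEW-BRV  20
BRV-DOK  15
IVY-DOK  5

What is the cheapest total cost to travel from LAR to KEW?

Settle nodes by increasing distance from LAR:
LAR: 0
MID: 11  (via LAR)
DOK: 14  (via MID)
RIV: 16  (via LAR)
ELM: 16  (via MID)
HUB: 17  (via MID)
IVY: 19  (via DOK)
KEW: 19  (via LAR)
Shortest route: LAR → KEW = $19.

$19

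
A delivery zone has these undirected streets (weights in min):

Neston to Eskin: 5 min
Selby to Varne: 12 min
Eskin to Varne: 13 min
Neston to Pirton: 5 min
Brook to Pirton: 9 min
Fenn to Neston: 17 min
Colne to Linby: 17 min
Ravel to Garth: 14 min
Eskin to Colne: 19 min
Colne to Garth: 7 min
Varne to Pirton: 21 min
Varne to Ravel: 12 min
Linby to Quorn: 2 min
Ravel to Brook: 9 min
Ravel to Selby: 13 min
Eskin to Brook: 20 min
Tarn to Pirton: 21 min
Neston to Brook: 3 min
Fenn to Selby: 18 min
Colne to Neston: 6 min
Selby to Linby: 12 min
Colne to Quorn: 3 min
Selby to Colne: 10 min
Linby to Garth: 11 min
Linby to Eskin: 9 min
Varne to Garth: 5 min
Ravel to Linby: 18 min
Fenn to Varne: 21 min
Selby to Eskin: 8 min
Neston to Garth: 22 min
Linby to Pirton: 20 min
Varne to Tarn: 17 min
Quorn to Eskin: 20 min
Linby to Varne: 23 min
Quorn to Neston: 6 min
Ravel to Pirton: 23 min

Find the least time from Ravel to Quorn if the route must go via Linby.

Shortest Ravel→Linby: Ravel → Linby = 18
Best Linby to Quorn: Linby → Quorn costing 2
Total via Linby: 18 + 2 = 20 min.

20 min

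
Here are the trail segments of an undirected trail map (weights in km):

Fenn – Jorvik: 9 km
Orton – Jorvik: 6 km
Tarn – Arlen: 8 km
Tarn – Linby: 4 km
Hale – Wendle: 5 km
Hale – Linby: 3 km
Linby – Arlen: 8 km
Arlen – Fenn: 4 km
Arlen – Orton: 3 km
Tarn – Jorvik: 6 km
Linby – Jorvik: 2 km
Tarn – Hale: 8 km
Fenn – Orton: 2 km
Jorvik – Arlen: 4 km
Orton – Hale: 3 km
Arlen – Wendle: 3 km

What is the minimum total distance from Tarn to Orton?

10 km

Candidate routes:
Tarn → Linby → Hale → Orton: 4+3+3 = 10
Tarn → Arlen → Orton: 8+3 = 11
The minimum is 10 km via Tarn → Linby → Hale → Orton.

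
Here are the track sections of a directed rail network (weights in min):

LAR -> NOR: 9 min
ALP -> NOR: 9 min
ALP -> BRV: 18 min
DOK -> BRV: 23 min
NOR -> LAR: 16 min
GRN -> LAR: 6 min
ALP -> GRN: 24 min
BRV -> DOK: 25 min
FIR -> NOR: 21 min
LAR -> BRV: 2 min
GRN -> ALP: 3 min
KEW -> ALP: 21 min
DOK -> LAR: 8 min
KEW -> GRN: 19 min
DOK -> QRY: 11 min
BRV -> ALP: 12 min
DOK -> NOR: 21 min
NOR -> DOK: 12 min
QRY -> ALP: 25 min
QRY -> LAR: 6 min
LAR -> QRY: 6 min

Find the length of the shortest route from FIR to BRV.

Running Dijkstra from FIR:
FIR: 0
NOR: 21  (via FIR)
DOK: 33  (via NOR)
LAR: 37  (via NOR)
BRV: 39  (via LAR)
Shortest route: FIR → NOR → LAR → BRV = 39 min.

39 min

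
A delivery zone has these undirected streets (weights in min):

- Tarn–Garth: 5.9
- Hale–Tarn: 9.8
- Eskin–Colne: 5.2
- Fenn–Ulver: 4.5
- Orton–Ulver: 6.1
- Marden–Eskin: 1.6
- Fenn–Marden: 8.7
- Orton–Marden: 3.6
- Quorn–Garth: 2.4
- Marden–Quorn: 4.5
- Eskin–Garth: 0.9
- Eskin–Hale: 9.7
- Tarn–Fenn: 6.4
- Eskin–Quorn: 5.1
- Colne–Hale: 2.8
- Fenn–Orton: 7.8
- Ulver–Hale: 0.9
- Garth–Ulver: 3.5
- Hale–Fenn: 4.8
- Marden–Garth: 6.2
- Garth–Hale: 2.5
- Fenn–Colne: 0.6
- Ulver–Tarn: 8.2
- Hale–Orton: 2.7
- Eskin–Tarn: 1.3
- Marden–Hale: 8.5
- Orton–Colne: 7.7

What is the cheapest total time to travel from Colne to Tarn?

Enumerating some paths:
Colne - Fenn - Tarn: 0.6+6.4 = 7
Colne - Eskin - Tarn: 5.2+1.3 = 6.5
Colne - Hale - Garth - Eskin - Tarn: 2.8+2.5+0.9+1.3 = 7.5
Cheapest is Colne - Eskin - Tarn at 6.5 min.

6.5 min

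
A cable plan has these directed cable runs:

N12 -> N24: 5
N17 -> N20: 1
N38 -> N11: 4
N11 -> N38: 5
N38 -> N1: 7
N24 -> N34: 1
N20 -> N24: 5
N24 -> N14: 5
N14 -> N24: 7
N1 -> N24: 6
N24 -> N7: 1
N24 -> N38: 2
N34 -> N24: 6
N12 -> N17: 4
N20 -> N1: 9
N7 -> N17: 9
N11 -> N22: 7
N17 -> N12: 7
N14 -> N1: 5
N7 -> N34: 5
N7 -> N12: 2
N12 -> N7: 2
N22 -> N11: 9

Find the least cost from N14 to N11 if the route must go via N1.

Best N14 to N1: N14–N1 costing 5
Shortest N1→N11: N1–N24–N38–N11 = 12
Total via N1: 5 + 12 = 17.

17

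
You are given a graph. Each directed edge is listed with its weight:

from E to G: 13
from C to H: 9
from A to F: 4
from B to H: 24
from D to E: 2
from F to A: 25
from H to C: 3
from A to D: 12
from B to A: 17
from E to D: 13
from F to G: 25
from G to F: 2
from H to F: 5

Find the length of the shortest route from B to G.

Settle nodes by increasing distance from B:
B: 0
A: 17  (via B)
F: 21  (via A)
H: 24  (via B)
C: 27  (via H)
D: 29  (via A)
E: 31  (via D)
G: 44  (via E)
Shortest route: B–A–D–E–G = 44.

44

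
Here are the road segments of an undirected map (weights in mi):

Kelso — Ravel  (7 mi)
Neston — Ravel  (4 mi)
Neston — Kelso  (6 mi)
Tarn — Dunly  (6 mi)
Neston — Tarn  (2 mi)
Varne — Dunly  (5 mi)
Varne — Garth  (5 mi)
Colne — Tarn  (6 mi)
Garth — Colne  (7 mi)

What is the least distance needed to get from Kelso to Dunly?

Enumerating some paths:
Kelso - Neston - Tarn - Dunly: 6+2+6 = 14
Kelso - Ravel - Neston - Tarn - Dunly: 7+4+2+6 = 19
The minimum is 14 mi via Kelso - Neston - Tarn - Dunly.

14 mi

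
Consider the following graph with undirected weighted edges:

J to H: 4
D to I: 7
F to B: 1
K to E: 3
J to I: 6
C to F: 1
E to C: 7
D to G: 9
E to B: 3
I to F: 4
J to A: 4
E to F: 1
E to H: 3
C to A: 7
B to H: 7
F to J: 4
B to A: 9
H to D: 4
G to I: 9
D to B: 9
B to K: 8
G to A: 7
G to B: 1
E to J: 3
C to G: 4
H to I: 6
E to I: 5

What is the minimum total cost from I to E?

Shortest distances from I:
I: 0
F: 4  (via I)
B: 5  (via F)
C: 5  (via F)
E: 5  (via I)
Shortest route: I → E = 5.

5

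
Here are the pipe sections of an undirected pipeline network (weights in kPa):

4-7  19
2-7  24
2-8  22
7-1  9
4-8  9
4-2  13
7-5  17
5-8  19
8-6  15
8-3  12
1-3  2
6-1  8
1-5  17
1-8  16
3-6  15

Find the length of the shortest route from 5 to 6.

25 kPa

Compare a few routes:
5 - 1 - 6: 17+8 = 25
5 - 1 - 3 - 6: 17+2+15 = 34
The minimum is 25 kPa via 5 - 1 - 6.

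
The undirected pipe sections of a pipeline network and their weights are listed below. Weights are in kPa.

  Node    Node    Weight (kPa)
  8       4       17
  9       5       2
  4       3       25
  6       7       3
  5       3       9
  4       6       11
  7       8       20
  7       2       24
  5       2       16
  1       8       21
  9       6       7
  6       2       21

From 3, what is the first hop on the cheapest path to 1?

Enumerating some paths:
3 - 4 - 6 - 7 - 8 - 1: 25+11+3+20+21 = 80
3 - 5 - 9 - 6 - 7 - 8 - 1: 9+2+7+3+20+21 = 62
3 - 5 - 9 - 6 - 4 - 8 - 1: 9+2+7+11+17+21 = 67
3 - 4 - 8 - 1: 25+17+21 = 63
The minimum is 62 kPa via 3 - 5 - 9 - 6 - 7 - 8 - 1.
So from 3 the first move is to 5.

5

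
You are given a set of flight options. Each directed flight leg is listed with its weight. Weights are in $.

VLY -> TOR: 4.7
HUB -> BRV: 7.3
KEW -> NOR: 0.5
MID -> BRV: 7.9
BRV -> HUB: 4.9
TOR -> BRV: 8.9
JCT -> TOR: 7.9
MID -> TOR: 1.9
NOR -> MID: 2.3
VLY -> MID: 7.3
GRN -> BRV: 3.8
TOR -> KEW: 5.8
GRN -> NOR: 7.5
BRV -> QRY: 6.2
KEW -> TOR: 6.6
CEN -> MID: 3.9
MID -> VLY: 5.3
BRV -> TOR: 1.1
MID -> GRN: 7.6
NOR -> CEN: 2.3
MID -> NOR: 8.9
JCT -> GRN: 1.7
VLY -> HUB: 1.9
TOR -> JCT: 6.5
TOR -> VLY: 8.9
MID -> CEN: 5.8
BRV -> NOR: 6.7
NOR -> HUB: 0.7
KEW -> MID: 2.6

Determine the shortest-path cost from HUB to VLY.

Shortest distances from HUB:
HUB: 0
BRV: 7.3  (via HUB)
TOR: 8.4  (via BRV)
QRY: 13.5  (via BRV)
NOR: 14  (via BRV)
KEW: 14.2  (via TOR)
JCT: 14.9  (via TOR)
CEN: 16.3  (via NOR)
MID: 16.3  (via NOR)
GRN: 16.6  (via JCT)
VLY: 17.3  (via TOR)
Shortest route: HUB → BRV → TOR → VLY = $17.3.

$17.3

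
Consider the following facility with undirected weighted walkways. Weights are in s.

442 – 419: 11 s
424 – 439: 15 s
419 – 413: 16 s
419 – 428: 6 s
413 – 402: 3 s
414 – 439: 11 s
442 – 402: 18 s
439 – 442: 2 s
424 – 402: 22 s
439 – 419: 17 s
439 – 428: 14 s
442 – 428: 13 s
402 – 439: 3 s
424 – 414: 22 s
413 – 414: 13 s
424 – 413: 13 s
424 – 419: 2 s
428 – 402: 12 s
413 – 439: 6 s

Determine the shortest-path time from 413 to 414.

13 s

Shortest distances from 413:
413: 0
402: 3  (via 413)
439: 6  (via 413)
442: 8  (via 439)
424: 13  (via 413)
414: 13  (via 413)
Shortest route: 413 → 414 = 13 s.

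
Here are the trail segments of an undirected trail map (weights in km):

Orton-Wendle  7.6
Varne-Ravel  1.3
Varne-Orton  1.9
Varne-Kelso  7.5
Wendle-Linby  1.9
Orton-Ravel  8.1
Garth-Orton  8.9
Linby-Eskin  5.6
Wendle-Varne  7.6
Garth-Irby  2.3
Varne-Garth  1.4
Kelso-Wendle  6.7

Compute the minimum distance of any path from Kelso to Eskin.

Settle nodes by increasing distance from Kelso:
Kelso: 0
Wendle: 6.7  (via Kelso)
Varne: 7.5  (via Kelso)
Linby: 8.6  (via Wendle)
Ravel: 8.8  (via Varne)
Garth: 8.9  (via Varne)
Orton: 9.4  (via Varne)
Irby: 11.2  (via Garth)
Eskin: 14.2  (via Linby)
Shortest route: Kelso–Wendle–Linby–Eskin = 14.2 km.

14.2 km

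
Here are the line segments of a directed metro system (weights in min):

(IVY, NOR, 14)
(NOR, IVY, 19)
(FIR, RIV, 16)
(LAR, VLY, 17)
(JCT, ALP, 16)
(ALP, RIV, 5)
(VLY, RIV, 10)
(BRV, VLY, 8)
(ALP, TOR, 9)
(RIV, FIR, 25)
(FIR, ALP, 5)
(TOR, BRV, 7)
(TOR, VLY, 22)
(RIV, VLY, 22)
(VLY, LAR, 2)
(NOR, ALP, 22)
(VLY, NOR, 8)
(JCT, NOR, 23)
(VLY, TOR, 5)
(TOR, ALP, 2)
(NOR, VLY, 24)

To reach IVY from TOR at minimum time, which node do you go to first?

Enumerating some paths:
TOR - BRV - VLY - NOR - IVY: 7+8+8+19 = 42
TOR - VLY - NOR - IVY: 22+8+19 = 49
Cheapest is TOR - BRV - VLY - NOR - IVY at 42 min.
So from TOR the first move is to BRV.

BRV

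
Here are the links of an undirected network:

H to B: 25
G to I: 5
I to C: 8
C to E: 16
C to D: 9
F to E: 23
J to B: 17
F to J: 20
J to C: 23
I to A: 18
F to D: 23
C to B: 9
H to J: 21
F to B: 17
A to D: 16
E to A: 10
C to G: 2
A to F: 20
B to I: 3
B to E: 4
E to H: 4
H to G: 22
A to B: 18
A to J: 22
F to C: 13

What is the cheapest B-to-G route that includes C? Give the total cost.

Best B to C: B → C costing 9
Best C to G: C → G costing 2
Total via C: 9 + 2 = 11.

11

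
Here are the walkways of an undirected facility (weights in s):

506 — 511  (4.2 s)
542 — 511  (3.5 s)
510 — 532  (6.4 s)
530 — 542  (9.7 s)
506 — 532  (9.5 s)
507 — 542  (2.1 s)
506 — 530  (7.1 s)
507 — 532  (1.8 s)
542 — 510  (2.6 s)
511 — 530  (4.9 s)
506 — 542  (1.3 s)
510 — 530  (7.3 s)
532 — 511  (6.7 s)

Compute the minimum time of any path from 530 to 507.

Running Dijkstra from 530:
530: 0
511: 4.9  (via 530)
506: 7.1  (via 530)
510: 7.3  (via 530)
542: 8.4  (via 511)
507: 10.5  (via 542)
Shortest route: 530–511–542–507 = 10.5 s.

10.5 s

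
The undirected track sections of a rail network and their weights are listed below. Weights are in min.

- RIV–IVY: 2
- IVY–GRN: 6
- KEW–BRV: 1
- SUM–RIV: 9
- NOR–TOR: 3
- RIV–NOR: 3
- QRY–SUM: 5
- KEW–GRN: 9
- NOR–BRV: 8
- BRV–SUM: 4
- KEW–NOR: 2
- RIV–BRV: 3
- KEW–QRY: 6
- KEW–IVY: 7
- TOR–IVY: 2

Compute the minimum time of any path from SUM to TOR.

Settle nodes by increasing distance from SUM:
SUM: 0
BRV: 4  (via SUM)
KEW: 5  (via BRV)
QRY: 5  (via SUM)
RIV: 7  (via BRV)
NOR: 7  (via KEW)
IVY: 9  (via RIV)
TOR: 10  (via NOR)
Shortest route: SUM–BRV–KEW–NOR–TOR = 10 min.

10 min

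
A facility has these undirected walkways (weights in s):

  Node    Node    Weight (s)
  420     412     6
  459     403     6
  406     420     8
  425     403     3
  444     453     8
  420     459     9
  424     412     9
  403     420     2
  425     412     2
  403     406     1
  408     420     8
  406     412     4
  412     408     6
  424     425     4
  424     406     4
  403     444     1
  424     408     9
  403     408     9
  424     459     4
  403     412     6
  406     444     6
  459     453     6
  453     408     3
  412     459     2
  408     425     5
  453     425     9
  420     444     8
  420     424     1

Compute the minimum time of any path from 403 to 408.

Shortest distances from 403:
403: 0
406: 1  (via 403)
444: 1  (via 403)
420: 2  (via 403)
424: 3  (via 420)
425: 3  (via 403)
412: 5  (via 406)
459: 6  (via 403)
408: 8  (via 425)
Shortest route: 403 → 425 → 408 = 8 s.

8 s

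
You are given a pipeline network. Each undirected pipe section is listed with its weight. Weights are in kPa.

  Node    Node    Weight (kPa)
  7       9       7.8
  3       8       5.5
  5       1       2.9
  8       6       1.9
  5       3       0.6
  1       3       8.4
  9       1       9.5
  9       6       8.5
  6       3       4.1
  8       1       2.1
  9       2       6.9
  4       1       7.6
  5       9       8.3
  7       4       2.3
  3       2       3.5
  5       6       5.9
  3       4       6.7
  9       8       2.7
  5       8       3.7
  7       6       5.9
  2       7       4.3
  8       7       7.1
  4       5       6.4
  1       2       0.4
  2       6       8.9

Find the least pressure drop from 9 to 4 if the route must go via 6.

12.8 kPa

Best 9 to 6: 9–8–6 costing 4.6
Best 6 to 4: 6–7–4 costing 8.2
Total via 6: 4.6 + 8.2 = 12.8 kPa.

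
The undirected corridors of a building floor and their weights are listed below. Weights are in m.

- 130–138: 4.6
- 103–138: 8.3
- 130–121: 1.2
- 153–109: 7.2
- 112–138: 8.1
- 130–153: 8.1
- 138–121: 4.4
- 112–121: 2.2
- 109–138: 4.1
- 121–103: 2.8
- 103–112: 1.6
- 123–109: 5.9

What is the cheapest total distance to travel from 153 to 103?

12.1 m

Running Dijkstra from 153:
153: 0
109: 7.2  (via 153)
130: 8.1  (via 153)
121: 9.3  (via 130)
138: 11.3  (via 109)
112: 11.5  (via 121)
103: 12.1  (via 121)
Shortest route: 153 → 130 → 121 → 103 = 12.1 m.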